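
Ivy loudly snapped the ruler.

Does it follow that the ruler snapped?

'Ivy snapped the ruler' is the causative; it entails the inchoative 'the ruler snapped'.

yes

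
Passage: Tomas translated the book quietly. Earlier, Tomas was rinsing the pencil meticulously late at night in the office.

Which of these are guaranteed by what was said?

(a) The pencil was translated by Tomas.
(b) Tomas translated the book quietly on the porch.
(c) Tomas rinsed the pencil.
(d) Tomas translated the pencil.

(a) Not entailed — Tomas translated the book, not the pencil; the pencil belongs to the rinsing event.
(b) Not entailed — 'on the porch' adds information not in the original event.
(c) Entailed — 'rinse' is an activity; 'was rinsing' entails that some rinsing happened, so 'rinsed' holds.
(d) Not entailed — Tomas translated the book, not the pencil; the pencil belongs to the rinsing event.

(c)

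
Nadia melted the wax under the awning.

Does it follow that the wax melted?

yes

'Nadia melted the wax' is the causative; it entails the inchoative 'the wax melted'.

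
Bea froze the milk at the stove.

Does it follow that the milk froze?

'Bea froze the milk' is the causative; it entails the inchoative 'the milk froze'.

yes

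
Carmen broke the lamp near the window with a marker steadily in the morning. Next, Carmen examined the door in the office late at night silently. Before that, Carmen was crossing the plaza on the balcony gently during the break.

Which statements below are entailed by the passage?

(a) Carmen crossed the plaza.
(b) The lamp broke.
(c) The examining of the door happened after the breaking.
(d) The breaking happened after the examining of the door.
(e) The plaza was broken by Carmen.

(a) Not entailed — 'was crossing' is progressive on an accomplishment; it does not entail the completed 'crossed'.
(b) Entailed — 'Carmen broke the lamp' is causative; it entails the inchoative 'the lamp broke'.
(c) Entailed — the narrative places the breaking before the examining.
(d) Not entailed — the narrative places the breaking before the examining, not after.
(e) Not entailed — Carmen broke the lamp, not the plaza; the plaza belongs to the crossing event.

(b), (c)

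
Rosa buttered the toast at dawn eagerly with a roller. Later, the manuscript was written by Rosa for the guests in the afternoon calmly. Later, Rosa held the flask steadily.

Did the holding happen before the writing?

The narrative orders the writing before the holding.

no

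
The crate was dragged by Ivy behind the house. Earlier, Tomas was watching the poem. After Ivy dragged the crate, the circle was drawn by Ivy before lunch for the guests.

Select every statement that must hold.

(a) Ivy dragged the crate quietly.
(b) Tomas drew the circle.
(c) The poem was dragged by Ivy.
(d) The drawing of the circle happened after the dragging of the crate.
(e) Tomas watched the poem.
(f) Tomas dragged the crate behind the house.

(a) Not entailed — 'quietly' adds information not in the original event.
(b) Not entailed — the passage has Ivy drawing the circle, not Tomas.
(c) Not entailed — Ivy dragged the crate, not the poem; the poem belongs to the watching event.
(d) Entailed — the narrative places the dragging before the drawing.
(e) Entailed — 'watch' is an activity; 'was watching' entails that some watching happened, so 'watched' holds.
(f) Not entailed — the passage has Ivy dragging the crate, not Tomas.

(d), (e)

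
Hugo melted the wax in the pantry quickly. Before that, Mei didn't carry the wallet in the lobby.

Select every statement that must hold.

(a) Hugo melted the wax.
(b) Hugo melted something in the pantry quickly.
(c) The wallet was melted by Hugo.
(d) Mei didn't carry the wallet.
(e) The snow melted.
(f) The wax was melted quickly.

(a) Entailed — the original entails any weakening of itself; this just drops 'quickly', 'in the pantry'.
(b) Entailed — this follows by dropping conjuncts from the melting event's description.
(c) Not entailed — Hugo melted the wax, not the wallet; the wallet belongs to the carrying event.
(d) Not entailed — dropping 'in the lobby' under negation is not valid — the original leaves open that Mei carried the wallet some other way.
(e) Not entailed — the wax is what melted, not the snow.
(f) Entailed — the original entails any weakening of itself; this just drops 'in the pantry' and generalizes the agent.

(a), (b), (f)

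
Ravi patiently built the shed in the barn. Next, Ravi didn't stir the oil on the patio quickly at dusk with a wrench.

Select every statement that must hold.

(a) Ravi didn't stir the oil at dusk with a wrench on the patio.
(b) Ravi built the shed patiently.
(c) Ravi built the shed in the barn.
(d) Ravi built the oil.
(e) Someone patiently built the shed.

(a) Not entailed — dropping 'quickly' under negation is not valid — the original leaves open that Ravi stirred the oil some other way.
(b) Entailed — dropping 'in the barn' leaves a sub-description the original still satisfies.
(c) Entailed — the original entails any weakening of itself; this just drops 'patiently'.
(d) Not entailed — Ravi built the shed, not the oil; the oil belongs to the stirring event.
(e) Entailed — the original entails any weakening of itself; this just drops 'in the barn' and generalizes the agent.

(b), (c), (e)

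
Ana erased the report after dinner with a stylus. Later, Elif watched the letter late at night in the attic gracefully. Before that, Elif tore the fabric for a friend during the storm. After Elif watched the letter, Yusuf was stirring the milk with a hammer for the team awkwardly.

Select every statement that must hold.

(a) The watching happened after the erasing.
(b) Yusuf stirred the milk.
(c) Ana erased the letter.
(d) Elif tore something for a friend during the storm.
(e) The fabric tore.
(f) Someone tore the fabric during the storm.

(a) Entailed — the narrative places the erasing before the watching.
(b) Entailed — 'stir' is an activity; 'was stirring' entails that some stirring happened, so 'stirred' holds.
(c) Not entailed — Ana erased the report, not the letter; the letter belongs to the watching event.
(d) Entailed — every conjunct here is already in the original tearing event.
(e) Entailed — 'Elif tore the fabric' is causative; it entails the inchoative 'the fabric tore'.
(f) Entailed — dropping 'for a friend' and generalizing the agent leaves a sub-description the original still satisfies.

(a), (b), (d), (e), (f)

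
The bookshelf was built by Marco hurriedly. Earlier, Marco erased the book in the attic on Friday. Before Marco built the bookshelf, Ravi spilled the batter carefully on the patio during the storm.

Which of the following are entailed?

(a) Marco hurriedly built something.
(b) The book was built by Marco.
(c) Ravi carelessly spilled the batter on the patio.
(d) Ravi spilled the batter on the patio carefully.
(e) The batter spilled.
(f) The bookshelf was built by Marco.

(a) Entailed — generalizing the patient leaves a sub-description the original still satisfies.
(b) Not entailed — Marco built the bookshelf, not the book; the book belongs to the erasing event.
(c) Not entailed — 'carelessly' adds a manner not in (and inconsistent with) the original.
(d) Entailed — the original entails any weakening of itself; this just drops 'during the storm'.
(e) Entailed — 'Ravi spilled the batter' is causative; it entails the inchoative 'the batter spilled'.
(f) Entailed — dropping 'hurriedly' leaves a sub-description the original still satisfies.

(a), (d), (e), (f)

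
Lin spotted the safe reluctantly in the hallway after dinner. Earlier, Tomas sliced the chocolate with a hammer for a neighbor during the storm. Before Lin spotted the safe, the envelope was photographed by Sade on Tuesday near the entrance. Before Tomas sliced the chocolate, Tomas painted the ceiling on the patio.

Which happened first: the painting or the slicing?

the painting

The connectives place the painting before the slicing.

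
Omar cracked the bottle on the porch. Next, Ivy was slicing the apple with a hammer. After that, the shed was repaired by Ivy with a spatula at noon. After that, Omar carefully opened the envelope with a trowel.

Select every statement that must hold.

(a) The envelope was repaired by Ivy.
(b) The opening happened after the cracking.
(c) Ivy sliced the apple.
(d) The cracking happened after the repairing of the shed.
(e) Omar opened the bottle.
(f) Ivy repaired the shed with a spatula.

(b), (f)

(a) Not entailed — Ivy repaired the shed, not the envelope; the envelope belongs to the opening event.
(b) Entailed — the narrative places the cracking before the opening.
(c) Not entailed — 'was slicing' is progressive on an accomplishment; it does not entail the completed 'sliced'.
(d) Not entailed — the narrative places the cracking before the repairing, not after.
(e) Not entailed — Omar opened the envelope, not the bottle; the bottle belongs to the cracking event.
(f) Entailed — every conjunct here is already in the original repairing event.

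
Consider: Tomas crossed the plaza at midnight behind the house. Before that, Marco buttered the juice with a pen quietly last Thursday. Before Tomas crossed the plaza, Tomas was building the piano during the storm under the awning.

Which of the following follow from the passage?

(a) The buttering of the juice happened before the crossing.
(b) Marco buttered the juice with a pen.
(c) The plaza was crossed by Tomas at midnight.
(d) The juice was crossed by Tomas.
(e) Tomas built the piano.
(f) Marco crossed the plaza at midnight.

(a) Entailed — the narrative places the buttering before the crossing.
(b) Entailed — the original entails any weakening of itself; this just drops 'last Thursday', 'quietly'.
(c) Entailed — the original entails any weakening of itself; this just drops 'behind the house'.
(d) Not entailed — Tomas crossed the plaza, not the juice; the juice belongs to the buttering event.
(e) Not entailed — 'was building' is progressive on an accomplishment; it does not entail the completed 'built'.
(f) Not entailed — the passage has Tomas crossing the plaza, not Marco.

(a), (b), (c)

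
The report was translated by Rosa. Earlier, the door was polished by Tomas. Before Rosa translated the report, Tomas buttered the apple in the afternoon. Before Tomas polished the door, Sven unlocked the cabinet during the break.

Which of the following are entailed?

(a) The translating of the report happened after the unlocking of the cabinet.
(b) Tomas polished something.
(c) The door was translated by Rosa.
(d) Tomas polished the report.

(a) Entailed — the narrative places the unlocking before the translating.
(b) Entailed — every conjunct here is already in the original polishing event.
(c) Not entailed — Rosa translated the report, not the door; the door belongs to the polishing event.
(d) Not entailed — Tomas polished the door, not the report; the report belongs to the translating event.

(a), (b)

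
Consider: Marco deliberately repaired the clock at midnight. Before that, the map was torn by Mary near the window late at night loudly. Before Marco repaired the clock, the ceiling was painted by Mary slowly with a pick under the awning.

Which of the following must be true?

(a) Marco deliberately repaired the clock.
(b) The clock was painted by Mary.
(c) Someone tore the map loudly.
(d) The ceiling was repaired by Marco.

(a), (c)

(a) Entailed — this follows by dropping conjuncts from the repairing event's description.
(b) Not entailed — Mary painted the ceiling, not the clock; the clock belongs to the repairing event.
(c) Entailed — the original entails any weakening of itself; this just drops 'near the window', 'late at night' and generalizes the agent.
(d) Not entailed — Marco repaired the clock, not the ceiling; the ceiling belongs to the painting event.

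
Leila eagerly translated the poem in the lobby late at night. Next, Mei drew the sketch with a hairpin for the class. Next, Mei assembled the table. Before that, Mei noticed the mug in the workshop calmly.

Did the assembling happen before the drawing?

The narrative orders the drawing before the assembling.

no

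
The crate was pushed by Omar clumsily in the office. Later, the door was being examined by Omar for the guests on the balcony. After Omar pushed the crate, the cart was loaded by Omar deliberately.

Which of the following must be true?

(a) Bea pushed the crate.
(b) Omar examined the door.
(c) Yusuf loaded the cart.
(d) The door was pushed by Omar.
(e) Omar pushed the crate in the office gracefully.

(a) Not entailed — the passage has Omar pushing the crate, not Bea.
(b) Entailed — 'examine' is an activity; 'was examining' entails that some examining happened, so 'examined' holds.
(c) Not entailed — the passage has Omar loading the cart, not Yusuf.
(d) Not entailed — Omar pushed the crate, not the door; the door belongs to the examining event.
(e) Not entailed — 'gracefully' adds a manner not in (and inconsistent with) the original.

(b)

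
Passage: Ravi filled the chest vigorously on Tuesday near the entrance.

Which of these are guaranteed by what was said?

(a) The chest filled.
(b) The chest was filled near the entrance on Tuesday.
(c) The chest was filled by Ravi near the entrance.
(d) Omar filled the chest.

(a), (b), (c)

(a) Entailed — 'Ravi filled the chest' is causative; it entails the inchoative 'the chest filled'.
(b) Entailed — dropping 'vigorously' and generalizing the agent leaves a sub-description the original still satisfies.
(c) Entailed — every conjunct here is already in the original filling event.
(d) Not entailed — the passage has Ravi filling the chest, not Omar.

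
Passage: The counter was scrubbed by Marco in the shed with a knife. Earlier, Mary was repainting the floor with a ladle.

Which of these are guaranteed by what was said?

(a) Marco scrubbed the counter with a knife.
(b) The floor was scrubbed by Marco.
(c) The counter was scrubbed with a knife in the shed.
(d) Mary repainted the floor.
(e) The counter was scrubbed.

(a) Entailed — dropping 'in the shed' leaves a sub-description the original still satisfies.
(b) Not entailed — Marco scrubbed the counter, not the floor; the floor belongs to the repainting event.
(c) Entailed — the original entails any weakening of itself; this just generalizes the agent.
(d) Not entailed — 'was repainting' is progressive on an accomplishment; it does not entail the completed 'repainted'.
(e) Entailed — the original entails any weakening of itself; this just drops 'with a knife', 'in the shed' and generalizes the agent.

(a), (c), (e)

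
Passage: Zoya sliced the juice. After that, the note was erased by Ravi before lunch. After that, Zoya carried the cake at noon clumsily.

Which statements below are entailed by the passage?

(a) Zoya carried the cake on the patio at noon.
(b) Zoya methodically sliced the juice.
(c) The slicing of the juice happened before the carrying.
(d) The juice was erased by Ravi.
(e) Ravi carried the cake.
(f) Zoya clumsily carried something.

(a) Not entailed — 'on the patio' adds information not in the original event.
(b) Not entailed — 'methodically' adds information not in the original event.
(c) Entailed — the narrative places the slicing before the carrying.
(d) Not entailed — Ravi erased the note, not the juice; the juice belongs to the slicing event.
(e) Not entailed — the passage has Zoya carrying the cake, not Ravi.
(f) Entailed — every conjunct here is already in the original carrying event.

(c), (f)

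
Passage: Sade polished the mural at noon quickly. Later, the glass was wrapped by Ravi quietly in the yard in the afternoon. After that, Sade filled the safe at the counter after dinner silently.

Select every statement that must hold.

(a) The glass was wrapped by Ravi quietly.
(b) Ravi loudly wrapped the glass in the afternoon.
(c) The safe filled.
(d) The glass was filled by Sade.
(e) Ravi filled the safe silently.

(a) Entailed — this follows by dropping conjuncts from the wrapping event's description.
(b) Not entailed — 'loudly' adds a manner not in (and inconsistent with) the original.
(c) Entailed — 'Sade filled the safe' is causative; it entails the inchoative 'the safe filled'.
(d) Not entailed — Sade filled the safe, not the glass; the glass belongs to the wrapping event.
(e) Not entailed — the passage has Sade filling the safe, not Ravi.

(a), (c)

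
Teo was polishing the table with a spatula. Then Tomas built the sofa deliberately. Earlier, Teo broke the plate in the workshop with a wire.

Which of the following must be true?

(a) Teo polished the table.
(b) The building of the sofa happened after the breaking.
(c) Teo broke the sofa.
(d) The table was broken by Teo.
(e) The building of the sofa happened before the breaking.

(a), (b)

(a) Entailed — 'polish' is an activity; 'was polishing' entails that some polishing happened, so 'polished' holds.
(b) Entailed — the narrative places the breaking before the building.
(c) Not entailed — Teo broke the plate, not the sofa; the sofa belongs to the building event.
(d) Not entailed — Teo broke the plate, not the table; the table belongs to the polishing event.
(e) Not entailed — the narrative places the breaking before the building, not after.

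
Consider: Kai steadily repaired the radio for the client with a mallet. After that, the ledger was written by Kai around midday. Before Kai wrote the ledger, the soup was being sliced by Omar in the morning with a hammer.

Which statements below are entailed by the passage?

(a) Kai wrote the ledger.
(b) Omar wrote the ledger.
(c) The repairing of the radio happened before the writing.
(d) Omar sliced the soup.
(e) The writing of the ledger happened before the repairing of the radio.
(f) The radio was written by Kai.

(a) Entailed — this follows by dropping conjuncts from the writing event's description.
(b) Not entailed — the passage has Kai writing the ledger, not Omar.
(c) Entailed — the narrative places the repairing before the writing.
(d) Not entailed — 'was slicing' is progressive on an accomplishment; it does not entail the completed 'sliced'.
(e) Not entailed — the narrative places the repairing before the writing, not after.
(f) Not entailed — Kai wrote the ledger, not the radio; the radio belongs to the repairing event.

(a), (c)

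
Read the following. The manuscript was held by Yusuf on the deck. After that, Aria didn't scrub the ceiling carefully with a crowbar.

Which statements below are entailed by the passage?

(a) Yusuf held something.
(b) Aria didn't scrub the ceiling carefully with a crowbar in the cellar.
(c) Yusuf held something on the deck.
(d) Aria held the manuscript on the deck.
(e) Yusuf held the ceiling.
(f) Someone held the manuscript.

(a), (b), (c), (f)

(a) Entailed — every conjunct here is already in the original holding event.
(b) Entailed — under negation, adding a further restriction is entailed: if no such scrubbing event occurred, none occurred in the cellar either.
(c) Entailed — the original entails any weakening of itself; this just generalizes the patient.
(d) Not entailed — the passage has Yusuf holding the manuscript, not Aria.
(e) Not entailed — Yusuf held the manuscript, not the ceiling; the ceiling belongs to the scrubbing event.
(f) Entailed — the original entails any weakening of itself; this just drops 'on the deck' and generalizes the agent.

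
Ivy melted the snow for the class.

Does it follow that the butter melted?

no

Nothing is said about any butter; only the snow is affected.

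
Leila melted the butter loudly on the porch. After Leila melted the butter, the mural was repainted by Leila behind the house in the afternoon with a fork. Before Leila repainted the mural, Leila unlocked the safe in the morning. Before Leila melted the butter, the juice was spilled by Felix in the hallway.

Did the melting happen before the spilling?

no

The narrative orders the spilling before the melting.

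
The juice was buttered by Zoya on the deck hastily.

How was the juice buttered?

hastily

'hastily' marks the manner of the buttering event.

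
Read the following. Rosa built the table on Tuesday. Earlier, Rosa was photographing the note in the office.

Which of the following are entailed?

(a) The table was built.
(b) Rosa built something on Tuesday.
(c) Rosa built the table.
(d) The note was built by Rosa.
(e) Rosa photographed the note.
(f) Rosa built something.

(a) Entailed — dropping 'on Tuesday' and generalizing the agent leaves a sub-description the original still satisfies.
(b) Entailed — the original entails any weakening of itself; this just generalizes the patient.
(c) Entailed — the original entails any weakening of itself; this just drops 'on Tuesday'.
(d) Not entailed — Rosa built the table, not the note; the note belongs to the photographing event.
(e) Not entailed — 'was photographing' is progressive on an accomplishment; it does not entail the completed 'photographed'.
(f) Entailed — this follows by dropping conjuncts from the building event's description.

(a), (b), (c), (f)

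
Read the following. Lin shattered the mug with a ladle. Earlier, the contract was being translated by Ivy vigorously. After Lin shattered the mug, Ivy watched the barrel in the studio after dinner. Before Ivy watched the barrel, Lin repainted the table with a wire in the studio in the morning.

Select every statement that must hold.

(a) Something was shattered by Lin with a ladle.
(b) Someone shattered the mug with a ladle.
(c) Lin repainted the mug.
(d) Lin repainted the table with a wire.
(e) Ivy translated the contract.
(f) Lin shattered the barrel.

(a), (b), (d)

(a) Entailed — the original entails any weakening of itself; this just generalizes the patient.
(b) Entailed — this follows by dropping conjuncts from the shattering event's description.
(c) Not entailed — Lin repainted the table, not the mug; the mug belongs to the shattering event.
(d) Entailed — every conjunct here is already in the original repainting event.
(e) Not entailed — 'was translating' is progressive on an accomplishment; it does not entail the completed 'translated'.
(f) Not entailed — Lin shattered the mug, not the barrel; the barrel belongs to the watching event.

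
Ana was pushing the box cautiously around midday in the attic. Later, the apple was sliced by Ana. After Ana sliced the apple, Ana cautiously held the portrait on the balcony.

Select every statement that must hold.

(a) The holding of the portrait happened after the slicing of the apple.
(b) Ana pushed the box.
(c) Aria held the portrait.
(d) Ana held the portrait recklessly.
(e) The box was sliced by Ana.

(a), (b)

(a) Entailed — the narrative places the slicing before the holding.
(b) Entailed — 'push' is an activity; 'was pushing' entails that some pushing happened, so 'pushed' holds.
(c) Not entailed — the passage has Ana holding the portrait, not Aria.
(d) Not entailed — 'recklessly' adds a manner not in (and inconsistent with) the original.
(e) Not entailed — Ana sliced the apple, not the box; the box belongs to the pushing event.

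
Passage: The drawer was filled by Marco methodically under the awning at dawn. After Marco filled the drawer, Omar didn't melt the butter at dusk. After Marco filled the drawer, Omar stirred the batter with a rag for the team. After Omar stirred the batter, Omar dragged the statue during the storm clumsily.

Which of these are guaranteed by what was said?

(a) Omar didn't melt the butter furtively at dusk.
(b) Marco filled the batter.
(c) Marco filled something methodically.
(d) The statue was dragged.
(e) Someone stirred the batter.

(a), (c), (d), (e)

(a) Entailed — under negation, adding a further restriction is entailed: if no such melting event occurred, none occurred furtively either.
(b) Not entailed — Marco filled the drawer, not the batter; the batter belongs to the stirring event.
(c) Entailed — this follows by dropping conjuncts from the filling event's description.
(d) Entailed — dropping 'clumsily', 'during the storm' and generalizing the agent leaves a sub-description the original still satisfies.
(e) Entailed — the original entails any weakening of itself; this just drops 'for the team', 'with a rag' and generalizes the agent.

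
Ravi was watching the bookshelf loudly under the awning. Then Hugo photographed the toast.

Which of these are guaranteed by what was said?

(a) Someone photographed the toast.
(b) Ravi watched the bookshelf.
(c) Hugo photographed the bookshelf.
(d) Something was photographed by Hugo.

(a) Entailed — this follows by dropping conjuncts from the photographing event's description.
(b) Entailed — 'watch' is an activity; 'was watching' entails that some watching happened, so 'watched' holds.
(c) Not entailed — Hugo photographed the toast, not the bookshelf; the bookshelf belongs to the watching event.
(d) Entailed — the original entails any weakening of itself; this just generalizes the patient.

(a), (b), (d)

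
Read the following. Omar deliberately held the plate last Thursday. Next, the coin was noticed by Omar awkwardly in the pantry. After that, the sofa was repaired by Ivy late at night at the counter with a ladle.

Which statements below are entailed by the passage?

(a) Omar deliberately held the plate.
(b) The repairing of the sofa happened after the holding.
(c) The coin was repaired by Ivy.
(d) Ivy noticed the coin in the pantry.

(a), (b)

(a) Entailed — the original entails any weakening of itself; this just drops 'last Thursday'.
(b) Entailed — the narrative places the holding before the repairing.
(c) Not entailed — Ivy repaired the sofa, not the coin; the coin belongs to the noticing event.
(d) Not entailed — the passage has Omar noticing the coin, not Ivy.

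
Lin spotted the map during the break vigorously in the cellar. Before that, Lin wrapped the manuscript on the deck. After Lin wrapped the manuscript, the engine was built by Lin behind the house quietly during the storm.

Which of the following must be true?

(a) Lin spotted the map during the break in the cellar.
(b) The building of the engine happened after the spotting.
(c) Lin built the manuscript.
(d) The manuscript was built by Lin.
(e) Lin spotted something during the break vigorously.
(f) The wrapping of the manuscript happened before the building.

(a) Entailed — the original entails any weakening of itself; this just drops 'vigorously'.
(b) Not entailed — the narrative doesn't order the spotting relative to the building.
(c) Not entailed — Lin built the engine, not the manuscript; the manuscript belongs to the wrapping event.
(d) Not entailed — Lin built the engine, not the manuscript; the manuscript belongs to the wrapping event.
(e) Entailed — every conjunct here is already in the original spotting event.
(f) Entailed — the narrative places the wrapping before the building.

(a), (e), (f)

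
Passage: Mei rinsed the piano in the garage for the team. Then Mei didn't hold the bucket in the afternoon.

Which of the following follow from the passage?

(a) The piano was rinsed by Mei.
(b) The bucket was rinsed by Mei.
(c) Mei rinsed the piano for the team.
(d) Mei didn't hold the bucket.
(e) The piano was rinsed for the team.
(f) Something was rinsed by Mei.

(a) Entailed — dropping 'in the garage', 'for the team' leaves a sub-description the original still satisfies.
(b) Not entailed — Mei rinsed the piano, not the bucket; the bucket belongs to the holding event.
(c) Entailed — this follows by dropping conjuncts from the rinsing event's description.
(d) Not entailed — dropping 'in the afternoon' under negation is not valid — the original leaves open that Mei held the bucket some other way.
(e) Entailed — this follows by dropping conjuncts from the rinsing event's description.
(f) Entailed — the original entails any weakening of itself; this just drops 'in the garage', 'for the team' and generalizes the patient.

(a), (c), (e), (f)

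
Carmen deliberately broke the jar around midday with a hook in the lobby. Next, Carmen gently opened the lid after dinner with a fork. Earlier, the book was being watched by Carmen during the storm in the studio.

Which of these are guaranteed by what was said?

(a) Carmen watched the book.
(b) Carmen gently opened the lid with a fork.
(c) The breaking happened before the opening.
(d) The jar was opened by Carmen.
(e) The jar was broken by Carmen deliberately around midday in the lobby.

(a) Entailed — 'watch' is an activity; 'was watching' entails that some watching happened, so 'watched' holds.
(b) Entailed — every conjunct here is already in the original opening event.
(c) Entailed — the narrative places the breaking before the opening.
(d) Not entailed — Carmen opened the lid, not the jar; the jar belongs to the breaking event.
(e) Entailed — dropping 'with a hook' leaves a sub-description the original still satisfies.

(a), (b), (c), (e)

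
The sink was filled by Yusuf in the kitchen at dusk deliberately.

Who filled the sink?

Yusuf

'Yusuf' marks the agent of the filling event.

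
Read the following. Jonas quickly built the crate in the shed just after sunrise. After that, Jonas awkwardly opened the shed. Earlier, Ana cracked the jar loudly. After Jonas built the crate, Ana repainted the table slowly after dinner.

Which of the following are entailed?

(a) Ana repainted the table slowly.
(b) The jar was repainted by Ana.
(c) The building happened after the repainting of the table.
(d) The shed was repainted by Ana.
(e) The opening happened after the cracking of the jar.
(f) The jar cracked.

(a), (e), (f)

(a) Entailed — the original entails any weakening of itself; this just drops 'after dinner'.
(b) Not entailed — Ana repainted the table, not the jar; the jar belongs to the cracking event.
(c) Not entailed — the narrative places the building before the repainting, not after.
(d) Not entailed — Ana repainted the table, not the shed; the shed belongs to the opening event.
(e) Entailed — the narrative places the cracking before the opening.
(f) Entailed — 'Ana cracked the jar' is causative; it entails the inchoative 'the jar cracked'.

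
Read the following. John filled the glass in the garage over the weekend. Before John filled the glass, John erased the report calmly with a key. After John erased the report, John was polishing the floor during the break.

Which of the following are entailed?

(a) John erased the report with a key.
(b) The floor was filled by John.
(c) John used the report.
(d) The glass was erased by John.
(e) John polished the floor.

(a) Entailed — this follows by dropping conjuncts from the erasing event's description.
(b) Not entailed — John filled the glass, not the floor; the floor belongs to the polishing event.
(c) Not entailed — the report is the patient, not an instrument — John used a key.
(d) Not entailed — John erased the report, not the glass; the glass belongs to the filling event.
(e) Entailed — 'polish' is an activity; 'was polishing' entails that some polishing happened, so 'polished' holds.

(a), (e)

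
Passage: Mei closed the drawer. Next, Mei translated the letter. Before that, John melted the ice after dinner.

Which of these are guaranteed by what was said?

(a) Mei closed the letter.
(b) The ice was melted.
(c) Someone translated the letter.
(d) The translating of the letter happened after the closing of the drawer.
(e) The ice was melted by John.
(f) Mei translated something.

(b), (c), (d), (e), (f)

(a) Not entailed — Mei closed the drawer, not the letter; the letter belongs to the translating event.
(b) Entailed — the original entails any weakening of itself; this just drops 'after dinner' and generalizes the agent.
(c) Entailed — every conjunct here is already in the original translating event.
(d) Entailed — the narrative places the closing before the translating.
(e) Entailed — this follows by dropping conjuncts from the melting event's description.
(f) Entailed — every conjunct here is already in the original translating event.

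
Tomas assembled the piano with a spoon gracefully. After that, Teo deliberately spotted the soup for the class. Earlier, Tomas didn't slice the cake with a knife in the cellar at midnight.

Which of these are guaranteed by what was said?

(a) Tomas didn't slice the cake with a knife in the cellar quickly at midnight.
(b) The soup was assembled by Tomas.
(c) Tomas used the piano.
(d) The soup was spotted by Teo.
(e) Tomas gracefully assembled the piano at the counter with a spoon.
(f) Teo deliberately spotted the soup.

(a), (d), (f)

(a) Entailed — under negation, adding a further restriction is entailed: if no such slicing event occurred, none occurred quickly either.
(b) Not entailed — Tomas assembled the piano, not the soup; the soup belongs to the spotting event.
(c) Not entailed — the piano is the patient, not an instrument — Tomas used a spoon.
(d) Entailed — every conjunct here is already in the original spotting event.
(e) Not entailed — 'at the counter' adds information not in the original event.
(f) Entailed — the original entails any weakening of itself; this just drops 'for the class'.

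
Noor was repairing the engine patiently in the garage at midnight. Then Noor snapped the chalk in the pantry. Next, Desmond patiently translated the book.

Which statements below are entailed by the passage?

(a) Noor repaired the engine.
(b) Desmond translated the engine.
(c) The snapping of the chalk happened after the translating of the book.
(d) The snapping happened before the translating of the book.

(d)

(a) Not entailed — 'was repairing' is progressive on an accomplishment; it does not entail the completed 'repaired'.
(b) Not entailed — Desmond translated the book, not the engine; the engine belongs to the repairing event.
(c) Not entailed — the narrative places the snapping before the translating, not after.
(d) Entailed — the narrative places the snapping before the translating.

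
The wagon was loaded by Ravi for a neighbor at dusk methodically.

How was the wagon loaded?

methodically

'methodically' marks the manner of the loading event.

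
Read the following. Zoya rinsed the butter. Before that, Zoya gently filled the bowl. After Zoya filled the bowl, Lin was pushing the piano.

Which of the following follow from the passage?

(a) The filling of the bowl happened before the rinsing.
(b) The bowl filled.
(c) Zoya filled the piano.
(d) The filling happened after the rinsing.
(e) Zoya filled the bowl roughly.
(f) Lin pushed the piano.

(a), (b), (f)

(a) Entailed — the narrative places the filling before the rinsing.
(b) Entailed — 'Zoya filled the bowl' is causative; it entails the inchoative 'the bowl filled'.
(c) Not entailed — Zoya filled the bowl, not the piano; the piano belongs to the pushing event.
(d) Not entailed — the narrative places the filling before the rinsing, not after.
(e) Not entailed — 'roughly' adds a manner not in (and inconsistent with) the original.
(f) Entailed — 'push' is an activity; 'was pushing' entails that some pushing happened, so 'pushed' holds.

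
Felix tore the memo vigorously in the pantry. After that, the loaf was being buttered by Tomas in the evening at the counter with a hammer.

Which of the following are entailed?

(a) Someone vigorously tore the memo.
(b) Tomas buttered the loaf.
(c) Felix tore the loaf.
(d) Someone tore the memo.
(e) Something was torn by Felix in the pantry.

(a), (d), (e)

(a) Entailed — dropping 'in the pantry' and generalizing the agent leaves a sub-description the original still satisfies.
(b) Not entailed — 'was buttering' is progressive on an accomplishment; it does not entail the completed 'buttered'.
(c) Not entailed — Felix tore the memo, not the loaf; the loaf belongs to the buttering event.
(d) Entailed — the original entails any weakening of itself; this just drops 'in the pantry', 'vigorously' and generalizes the agent.
(e) Entailed — every conjunct here is already in the original tearing event.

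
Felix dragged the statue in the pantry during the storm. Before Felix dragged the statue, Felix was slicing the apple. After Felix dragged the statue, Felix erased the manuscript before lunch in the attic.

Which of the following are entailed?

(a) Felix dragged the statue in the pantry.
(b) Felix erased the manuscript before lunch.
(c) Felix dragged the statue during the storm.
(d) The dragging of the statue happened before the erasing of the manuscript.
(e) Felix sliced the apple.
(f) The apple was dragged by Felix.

(a), (b), (c), (d)

(a) Entailed — dropping 'during the storm' leaves a sub-description the original still satisfies.
(b) Entailed — every conjunct here is already in the original erasing event.
(c) Entailed — the original entails any weakening of itself; this just drops 'in the pantry'.
(d) Entailed — the narrative places the dragging before the erasing.
(e) Not entailed — 'was slicing' is progressive on an accomplishment; it does not entail the completed 'sliced'.
(f) Not entailed — Felix dragged the statue, not the apple; the apple belongs to the slicing event.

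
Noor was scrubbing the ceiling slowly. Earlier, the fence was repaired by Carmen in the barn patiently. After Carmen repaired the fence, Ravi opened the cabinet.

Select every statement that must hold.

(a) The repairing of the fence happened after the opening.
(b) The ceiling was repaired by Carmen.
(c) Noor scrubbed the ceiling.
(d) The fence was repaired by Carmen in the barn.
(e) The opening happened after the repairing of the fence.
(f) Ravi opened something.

(a) Not entailed — the narrative places the repairing before the opening, not after.
(b) Not entailed — Carmen repaired the fence, not the ceiling; the ceiling belongs to the scrubbing event.
(c) Entailed — 'scrub' is an activity; 'was scrubbing' entails that some scrubbing happened, so 'scrubbed' holds.
(d) Entailed — the original entails any weakening of itself; this just drops 'patiently'.
(e) Entailed — the narrative places the repairing before the opening.
(f) Entailed — every conjunct here is already in the original opening event.

(c), (d), (e), (f)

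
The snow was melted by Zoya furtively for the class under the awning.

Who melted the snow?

Zoya

'Zoya' marks the agent of the melting event.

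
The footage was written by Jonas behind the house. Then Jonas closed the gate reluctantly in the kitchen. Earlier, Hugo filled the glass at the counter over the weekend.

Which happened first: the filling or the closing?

the filling

The connectives place the filling before the closing.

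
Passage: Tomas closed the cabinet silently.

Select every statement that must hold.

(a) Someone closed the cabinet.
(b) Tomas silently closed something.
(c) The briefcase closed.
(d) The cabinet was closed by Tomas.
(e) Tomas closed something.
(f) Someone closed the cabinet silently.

(a), (b), (d), (e), (f)

(a) Entailed — every conjunct here is already in the original closing event.
(b) Entailed — generalizing the patient leaves a sub-description the original still satisfies.
(c) Not entailed — the cabinet is what closed, not the briefcase.
(d) Entailed — the original entails any weakening of itself; this just drops 'silently'.
(e) Entailed — dropping 'silently' and generalizing the patient leaves a sub-description the original still satisfies.
(f) Entailed — every conjunct here is already in the original closing event.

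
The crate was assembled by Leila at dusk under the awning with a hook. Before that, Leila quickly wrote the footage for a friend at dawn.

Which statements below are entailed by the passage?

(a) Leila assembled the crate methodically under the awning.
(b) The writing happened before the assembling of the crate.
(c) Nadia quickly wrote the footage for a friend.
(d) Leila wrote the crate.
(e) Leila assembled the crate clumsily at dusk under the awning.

(b)

(a) Not entailed — 'methodically' adds information not in the original event.
(b) Entailed — the narrative places the writing before the assembling.
(c) Not entailed — the passage has Leila writing the footage, not Nadia.
(d) Not entailed — Leila wrote the footage, not the crate; the crate belongs to the assembling event.
(e) Not entailed — 'clumsily' adds information not in the original event.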